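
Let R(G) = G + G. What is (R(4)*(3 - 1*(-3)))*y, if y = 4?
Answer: 192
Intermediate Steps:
R(G) = 2*G
(R(4)*(3 - 1*(-3)))*y = ((2*4)*(3 - 1*(-3)))*4 = (8*(3 + 3))*4 = (8*6)*4 = 48*4 = 192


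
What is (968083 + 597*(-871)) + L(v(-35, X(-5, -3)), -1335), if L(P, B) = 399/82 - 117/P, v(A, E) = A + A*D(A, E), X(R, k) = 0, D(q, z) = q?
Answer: 10931418224/24395 ≈ 4.4810e+5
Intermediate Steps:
v(A, E) = A + A² (v(A, E) = A + A*A = A + A²)
L(P, B) = 399/82 - 117/P (L(P, B) = 399*(1/82) - 117/P = 399/82 - 117/P)
(968083 + 597*(-871)) + L(v(-35, X(-5, -3)), -1335) = (968083 + 597*(-871)) + (399/82 - 117*(-1/(35*(1 - 35)))) = (968083 - 519987) + (399/82 - 117/((-35*(-34)))) = 448096 + (399/82 - 117/1190) = 448096 + 116304/24395 = 10931418224/24395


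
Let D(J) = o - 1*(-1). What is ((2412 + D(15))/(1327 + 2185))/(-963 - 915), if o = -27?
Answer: -1193/3297768 ≈ -0.00036176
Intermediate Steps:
D(J) = -26 (D(J) = -27 - 1*(-1) = -27 + 1 = -26)
((2412 + D(15))/(1327 + 2185))/(-963 - 915) = ((2412 - 26)/(1327 + 2185))/(-963 - 915) = (2386/3512)/(-1878) = (2386*(1/3512))*(-1/1878) = (1193/1756)*(-1/1878) = -1193/3297768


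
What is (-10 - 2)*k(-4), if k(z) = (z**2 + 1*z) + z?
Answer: -96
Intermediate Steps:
k(z) = z**2 + 2*z (k(z) = (z**2 + z) + z = (z + z**2) + z = z**2 + 2*z)
(-10 - 2)*k(-4) = (-10 - 2)*(-4*(2 - 4)) = -(-48)*(-2) = -12*8 = -96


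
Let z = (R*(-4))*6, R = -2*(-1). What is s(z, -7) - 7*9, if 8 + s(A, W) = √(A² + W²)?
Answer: -71 + √2353 ≈ -22.492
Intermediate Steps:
R = 2
z = -48 (z = (2*(-4))*6 = -8*6 = -48)
s(A, W) = -8 + √(A² + W²)
s(z, -7) - 7*9 = (-8 + √((-48)² + (-7)²)) - 7*9 = (-8 + √(2304 + 49)) - 63 = (-8 + √2353) - 63 = -71 + √2353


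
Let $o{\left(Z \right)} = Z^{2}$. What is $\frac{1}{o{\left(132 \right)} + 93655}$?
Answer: $\frac{1}{111079} \approx 9.0026 \cdot 10^{-6}$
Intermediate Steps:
$\frac{1}{o{\left(132 \right)} + 93655} = \frac{1}{132^{2} + 93655} = \frac{1}{17424 + 93655} = \frac{1}{111079}$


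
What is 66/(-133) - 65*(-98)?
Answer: 847144/133 ≈ 6369.5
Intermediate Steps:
66/(-133) - 65*(-98) = 66*(-1/133) + 6370 = -66/133 + 6370 = 847144/133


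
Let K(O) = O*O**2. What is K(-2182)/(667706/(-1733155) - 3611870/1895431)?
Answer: 4265988058721146933655/940690150142 ≈ 4.5350e+9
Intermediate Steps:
K(O) = O**3
K(-2182)/(667706/(-1733155) - 3611870/1895431) = (-2182)**3/(667706/(-1733155) - 3611870/1895431) = -10388772568/(667706*(-1/1733155) - 3611870*1/1895431) = -10388772568/(-667706/1733155 - 3611870/1895431) = -10388772568/(-7525521201136/3285075714805) = -10388772568*(-3285075714805/7525521201136) = 4265988058721146933655/940690150142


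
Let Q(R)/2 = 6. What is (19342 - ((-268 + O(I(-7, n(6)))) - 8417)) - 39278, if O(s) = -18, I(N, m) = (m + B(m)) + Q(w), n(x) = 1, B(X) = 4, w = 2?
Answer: -11233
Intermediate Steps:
Q(R) = 12 (Q(R) = 2*6 = 12)
I(N, m) = 16 + m (I(N, m) = (m + 4) + 12 = (4 + m) + 12 = 16 + m)
(19342 - ((-268 + O(I(-7, n(6)))) - 8417)) - 39278 = (19342 - ((-268 - 18) - 8417)) - 39278 = (19342 - (-286 - 8417)) - 39278 = (19342 - 1*(-8703)) - 39278 = (19342 + 8703) - 39278 = 28045 - 39278 = -11233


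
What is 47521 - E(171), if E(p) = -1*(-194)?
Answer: 47327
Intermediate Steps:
E(p) = 194
47521 - E(171) = 47521 - 1*194 = 47521 - 194 = 47327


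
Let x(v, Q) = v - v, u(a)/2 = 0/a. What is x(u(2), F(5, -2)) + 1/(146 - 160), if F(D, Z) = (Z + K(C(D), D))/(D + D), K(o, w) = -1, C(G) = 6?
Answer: -1/14 ≈ -0.071429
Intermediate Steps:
F(D, Z) = (-1 + Z)/(2*D) (F(D, Z) = (Z - 1)/(D + D) = (-1 + Z)/((2*D)) = (-1 + Z)*(1/(2*D)) = (-1 + Z)/(2*D))
u(a) = 0 (u(a) = 2*(0/a) = 2*0 = 0)
x(v, Q) = 0
x(u(2), F(5, -2)) + 1/(146 - 160) = 0 + 1/(146 - 160) = 0 + 1/(-14) = 0 - 1/14 = -1/14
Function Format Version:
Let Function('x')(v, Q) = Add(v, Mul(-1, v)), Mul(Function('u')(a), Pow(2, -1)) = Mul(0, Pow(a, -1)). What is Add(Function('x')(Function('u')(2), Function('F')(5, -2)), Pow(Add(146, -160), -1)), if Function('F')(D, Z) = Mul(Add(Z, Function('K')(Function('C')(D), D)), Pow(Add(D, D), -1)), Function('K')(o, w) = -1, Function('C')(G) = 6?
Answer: Rational(-1, 14) ≈ -0.071429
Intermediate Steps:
Function('F')(D, Z) = Mul(Rational(1, 2), Pow(D, -1), Add(-1, Z)) (Function('F')(D, Z) = Mul(Add(Z, -1), Pow(Add(D, D), -1)) = Mul(Add(-1, Z), Pow(Mul(2, D), -1)) = Mul(Add(-1, Z), Mul(Rational(1, 2), Pow(D, -1))) = Mul(Rational(1, 2), Pow(D, -1), Add(-1, Z)))
Function('u')(a) = 0 (Function('u')(a) = Mul(2, Mul(0, Pow(a, -1))) = Mul(2, 0) = 0)
Function('x')(v, Q) = 0
Add(Function('x')(Function('u')(2), Function('F')(5, -2)), Pow(Add(146, -160), -1)) = Add(0, Pow(Add(146, -160), -1)) = Add(0, Pow(-14, -1)) = Add(0, Rational(-1, 14)) = Rational(-1, 14)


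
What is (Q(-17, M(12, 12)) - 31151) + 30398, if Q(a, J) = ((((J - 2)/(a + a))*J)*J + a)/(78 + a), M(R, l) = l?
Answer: -781870/1037 ≈ -753.97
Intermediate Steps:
Q(a, J) = (a + J**2*(-2 + J)/(2*a))/(78 + a) (Q(a, J) = ((((-2 + J)/((2*a)))*J)*J + a)/(78 + a) = ((((-2 + J)*(1/(2*a)))*J)*J + a)/(78 + a) = ((((-2 + J)/(2*a))*J)*J + a)/(78 + a) = ((J*(-2 + J)/(2*a))*J + a)/(78 + a) = (J**2*(-2 + J)/(2*a) + a)/(78 + a) = (a + J**2*(-2 + J)/(2*a))/(78 + a))
(Q(-17, M(12, 12)) - 31151) + 30398 = (((-17)**2 + (1/2)*12**3 - 1*12**2)/((-17)*(78 - 17)) - 31151) + 30398 = (-1/17*(289 + (1/2)*1728 - 1*144)/61 - 31151) + 30398 = (-1/17*1/61*(289 + 864 - 144) - 31151) + 30398 = (-1/17*1/61*1009 - 31151) + 30398 = (-1009/1037 - 31151) + 30398 = -32304596/1037 + 30398 = -781870/1037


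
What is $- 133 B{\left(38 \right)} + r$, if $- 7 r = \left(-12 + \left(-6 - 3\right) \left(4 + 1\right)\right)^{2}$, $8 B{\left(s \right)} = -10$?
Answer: $- \frac{8341}{28} \approx -297.89$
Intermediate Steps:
$B{\left(s \right)} = - \frac{5}{4}$ ($B{\left(s \right)} = \frac{1}{8} \left(-10\right) = - \frac{5}{4}$)
$r = - \frac{3249}{7}$ ($r = - \frac{\left(-12 + \left(-6 - 3\right) \left(4 + 1\right)\right)^{2}}{7} = - \frac{\left(-12 + \left(-6 - 3\right) 5\right)^{2}}{7} = - \frac{\left(-12 - 45\right)^{2}}{7} = - \frac{\left(-57\right)^{2}}{7} = \left(- \frac{1}{7}\right) 3249 = - \frac{3249}{7} \approx -464.14$)
$- 133 B{\left(38 \right)} + r = \left(-133\right) \left(- \frac{5}{4}\right) - \frac{3249}{7} = \frac{665}{4} - \frac{3249}{7} = - \frac{8341}{28}$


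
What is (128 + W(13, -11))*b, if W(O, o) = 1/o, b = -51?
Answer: -71757/11 ≈ -6523.4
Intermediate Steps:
(128 + W(13, -11))*b = (128 + 1/(-11))*(-51) = (128 - 1/11)*(-51) = (1407/11)*(-51) = -71757/11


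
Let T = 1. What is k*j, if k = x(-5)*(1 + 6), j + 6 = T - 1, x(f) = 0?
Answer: 0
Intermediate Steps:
j = -6 (j = -6 + (1 - 1) = -6 + 0 = -6)
k = 0 (k = 0*(1 + 6) = 0*7 = 0)
k*j = 0*(-6) = 0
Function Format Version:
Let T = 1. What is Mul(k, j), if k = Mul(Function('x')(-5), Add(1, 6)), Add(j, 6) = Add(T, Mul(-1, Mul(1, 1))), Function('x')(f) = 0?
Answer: 0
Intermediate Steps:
j = -6 (j = Add(-6, Add(1, Mul(-1, Mul(1, 1)))) = Add(-6, Add(1, Mul(-1, 1))) = Add(-6, Add(1, -1)) = Add(-6, 0) = -6)
k = 0 (k = Mul(0, Add(1, 6)) = Mul(0, 7) = 0)
Mul(k, j) = Mul(0, -6) = 0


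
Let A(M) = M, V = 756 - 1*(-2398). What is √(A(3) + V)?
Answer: √3157 ≈ 56.187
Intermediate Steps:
V = 3154 (V = 756 + 2398 = 3154)
√(A(3) + V) = √(3 + 3154) = √3157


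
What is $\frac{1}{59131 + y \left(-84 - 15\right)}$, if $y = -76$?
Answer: $\frac{1}{66655} \approx 1.5003 \cdot 10^{-5}$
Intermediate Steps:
$\frac{1}{59131 + y \left(-84 - 15\right)} = \frac{1}{59131 - 76 \left(-84 - 15\right)} = \frac{1}{59131 - -7524} = \frac{1}{59131 + 7524} = \frac{1}{66655}$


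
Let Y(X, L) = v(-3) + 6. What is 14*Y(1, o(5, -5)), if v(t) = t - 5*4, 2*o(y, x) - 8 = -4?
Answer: -238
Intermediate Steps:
o(y, x) = 2 (o(y, x) = 4 + (1/2)*(-4) = 4 - 2 = 2)
v(t) = -20 + t (v(t) = t - 20 = -20 + t)
Y(X, L) = -17 (Y(X, L) = (-20 - 3) + 6 = -23 + 6 = -17)
14*Y(1, o(5, -5)) = 14*(-17) = -238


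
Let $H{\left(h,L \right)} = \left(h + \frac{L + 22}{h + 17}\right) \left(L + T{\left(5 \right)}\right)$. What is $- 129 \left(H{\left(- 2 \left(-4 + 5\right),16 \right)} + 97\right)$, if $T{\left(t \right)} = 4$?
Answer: $-13889$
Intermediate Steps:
$H{\left(h,L \right)} = \left(4 + L\right) \left(h + \frac{22 + L}{17 + h}\right)$ ($H{\left(h,L \right)} = \left(h + \frac{L + 22}{h + 17}\right) \left(L + 4\right) = \left(h + \frac{22 + L}{17 + h}\right) \left(4 + L\right) = \left(4 + L\right) \left(h + \frac{22 + L}{17 + h}\right)$)
$- 129 \left(H{\left(- 2 \left(-4 + 5\right),16 \right)} + 97\right) = - 129 \left(\frac{88 + 16^{2} + 4 \left(- 2 \left(-4 + 5\right)\right)^{2} + 26 \cdot 16 + 68 \left(- 2 \left(-4 + 5\right)\right) + 16 \left(- 2 \left(-4 + 5\right)\right)^{2} + 17 \cdot 16 \left(- 2 \left(-4 + 5\right)\right)}{17 - 2 \left(-4 + 5\right)} + 97\right) = - 129 \left(\frac{88 + 256 + 4 \left(\left(-2\right) 1\right)^{2} + 416 + 68 \left(\left(-2\right) 1\right) + 16 \left(\left(-2\right) 1\right)^{2} + 17 \cdot 16 \left(\left(-2\right) 1\right)}{17 - 2} + 97\right) = - 129 \left(\frac{88 + 256 + 4 \left(-2\right)^{2} + 416 + 68 \left(-2\right) + 16 \left(-2\right)^{2} + 17 \cdot 16 \left(-2\right)}{17 - 2} + 97\right) = - 129 \left(\frac{88 + 256 + 4 \cdot 4 + 416 - 136 + 16 \cdot 4 - 544}{15} + 97\right) = - 129 \left(\frac{88 + 256 + 16 + 416 - 136 + 64 - 544}{15} + 97\right) = - 129 \left(\frac{1}{15} \cdot 160 + 97\right) = - 129 \left(\frac{32}{3} + 97\right) = \left(-129\right) \frac{323}{3} = -13889$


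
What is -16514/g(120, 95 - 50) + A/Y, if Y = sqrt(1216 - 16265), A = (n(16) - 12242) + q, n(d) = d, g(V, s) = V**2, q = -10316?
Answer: -8257/7200 + 22542*I*sqrt(15049)/15049 ≈ -1.1468 + 183.75*I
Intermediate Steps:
A = -22542 (A = (16 - 12242) - 10316 = -12226 - 10316 = -22542)
Y = I*sqrt(15049) (Y = sqrt(-15049) = I*sqrt(15049) ≈ 122.67*I)
-16514/g(120, 95 - 50) + A/Y = -16514/(120**2) - 22542*(-I*sqrt(15049)/15049) = -16514/14400 - (-22542)*I*sqrt(15049)/15049 = -16514*1/14400 + 22542*I*sqrt(15049)/15049 = -8257/7200 + 22542*I*sqrt(15049)/15049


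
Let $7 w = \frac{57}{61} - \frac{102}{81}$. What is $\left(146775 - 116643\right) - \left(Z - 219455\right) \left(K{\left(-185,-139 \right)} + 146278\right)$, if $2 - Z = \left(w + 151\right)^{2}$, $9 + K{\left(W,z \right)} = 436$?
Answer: $\frac{77436294616393637}{2178981} \approx 3.5538 \cdot 10^{10}$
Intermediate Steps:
$w = - \frac{535}{11529}$ ($w = \frac{\frac{57}{61} - \frac{102}{81}}{7} = \frac{57 \cdot \frac{1}{61} - \frac{34}{27}}{7} = \frac{\frac{57}{61} - \frac{34}{27}}{7} = \frac{1}{7} \left(- \frac{535}{1647}\right) = - \frac{535}{11529} \approx -0.046405$)
$K{\left(W,z \right)} = 427$ ($K{\left(W,z \right)} = -9 + 436 = 427$)
$Z = - \frac{3028531402654}{132917841}$ ($Z = 2 - \left(- \frac{535}{11529} + 151\right)^{2} = 2 - \left(\frac{1740344}{11529}\right)^{2} = 2 - \frac{3028797238336}{132917841} = - \frac{3028531402654}{132917841} \approx -22785.0$)
$\left(146775 - 116643\right) - \left(Z - 219455\right) \left(K{\left(-185,-139 \right)} + 146278\right) = \left(146775 - 116643\right) - \left(- \frac{3028531402654}{132917841} - 219455\right) \left(427 + 146278\right) = 30132 - \left(- \frac{32198016199309}{132917841}\right) 146705 = 30132 - - \frac{77436228959338145}{2178981} = 30132 + \frac{77436228959338145}{2178981} = \frac{77436294616393637}{2178981}$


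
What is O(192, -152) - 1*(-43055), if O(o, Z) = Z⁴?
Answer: 533837871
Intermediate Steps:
O(192, -152) - 1*(-43055) = (-152)⁴ - 1*(-43055) = 533794816 + 43055 = 533837871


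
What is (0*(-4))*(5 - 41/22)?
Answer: 0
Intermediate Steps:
(0*(-4))*(5 - 41/22) = 0*(5 - 41*1/22) = 0*(5 - 41/22) = 0*(69/22) = 0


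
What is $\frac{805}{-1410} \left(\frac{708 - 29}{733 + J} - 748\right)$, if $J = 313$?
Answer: $\frac{125858369}{294972} \approx 426.68$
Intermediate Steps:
$\frac{805}{-1410} \left(\frac{708 - 29}{733 + J} - 748\right) = \frac{805}{-1410} \left(\frac{708 - 29}{733 + 313} - 748\right) = 805 \left(- \frac{1}{1410}\right) \left(\frac{679}{1046} - 748\right) = - \frac{161 \left(679 \cdot \frac{1}{1046} - 748\right)}{282} = - \frac{161 \left(\frac{679}{1046} - 748\right)}{282} = \left(- \frac{161}{282}\right) \left(- \frac{781729}{1046}\right) = \frac{125858369}{294972}$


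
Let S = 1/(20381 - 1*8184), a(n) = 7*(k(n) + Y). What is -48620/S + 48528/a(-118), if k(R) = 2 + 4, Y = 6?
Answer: -4151122936/7 ≈ -5.9302e+8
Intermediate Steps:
k(R) = 6
a(n) = 84 (a(n) = 7*(6 + 6) = 7*12 = 84)
S = 1/12197 (S = 1/(20381 - 8184) = 1/12197 ≈ 8.1987e-5)
-48620/S + 48528/a(-118) = -48620/1/12197 + 48528/84 = -48620*12197 + 48528*(1/84) = -593018140 + 4044/7 = -4151122936/7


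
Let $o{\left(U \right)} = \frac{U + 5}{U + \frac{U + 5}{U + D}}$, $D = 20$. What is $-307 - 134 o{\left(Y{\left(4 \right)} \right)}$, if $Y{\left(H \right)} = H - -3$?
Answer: $-523$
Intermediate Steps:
$Y{\left(H \right)} = 3 + H$ ($Y{\left(H \right)} = H + 3 = 3 + H$)
$o{\left(U \right)} = \frac{5 + U}{U + \frac{5 + U}{20 + U}}$ ($o{\left(U \right)} = \frac{U + 5}{U + \frac{U + 5}{U + 20}} = \frac{5 + U}{U + \frac{5 + U}{20 + U}}$)
$-307 - 134 o{\left(Y{\left(4 \right)} \right)} = -307 - 134 \frac{100 + \left(3 + 4\right)^{2} + 25 \left(3 + 4\right)}{5 + \left(3 + 4\right)^{2} + 21 \left(3 + 4\right)} = -307 - 134 \frac{100 + 7^{2} + 25 \cdot 7}{5 + 7^{2} + 21 \cdot 7} = -307 - 134 \frac{100 + 49 + 175}{5 + 49 + 147} = -307 - 134 \cdot \frac{1}{201} \cdot 324 = -307 - 216 = -523$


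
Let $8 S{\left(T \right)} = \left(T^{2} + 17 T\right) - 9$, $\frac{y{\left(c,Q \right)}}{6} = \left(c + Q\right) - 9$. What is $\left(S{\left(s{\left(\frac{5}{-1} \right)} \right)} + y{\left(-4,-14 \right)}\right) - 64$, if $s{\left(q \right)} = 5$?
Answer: $- \frac{1707}{8} \approx -213.38$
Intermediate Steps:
$y{\left(c,Q \right)} = -54 + 6 Q + 6 c$ ($y{\left(c,Q \right)} = 6 \left(\left(c + Q\right) - 9\right) = 6 \left(\left(Q + c\right) - 9\right) = 6 \left(-9 + Q + c\right) = -54 + 6 Q + 6 c$)
$S{\left(T \right)} = - \frac{9}{8} + \frac{T^{2}}{8} + \frac{17 T}{8}$ ($S{\left(T \right)} = \frac{\left(T^{2} + 17 T\right) - 9}{8} = \frac{-9 + T^{2} + 17 T}{8} = - \frac{9}{8} + \frac{T^{2}}{8} + \frac{17 T}{8}$)
$\left(S{\left(s{\left(\frac{5}{-1} \right)} \right)} + y{\left(-4,-14 \right)}\right) - 64 = \left(\left(- \frac{9}{8} + \frac{5^{2}}{8} + \frac{17}{8} \cdot 5\right) + \left(-54 + 6 \left(-14\right) + 6 \left(-4\right)\right)\right) - 64 = \left(\left(- \frac{9}{8} + \frac{1}{8} \cdot 25 + \frac{85}{8}\right) - 162\right) - 64 = \left(\left(- \frac{9}{8} + \frac{25}{8} + \frac{85}{8}\right) - 162\right) - 64 = \left(\frac{101}{8} - 162\right) - 64 = - \frac{1195}{8} - 64 = - \frac{1707}{8}$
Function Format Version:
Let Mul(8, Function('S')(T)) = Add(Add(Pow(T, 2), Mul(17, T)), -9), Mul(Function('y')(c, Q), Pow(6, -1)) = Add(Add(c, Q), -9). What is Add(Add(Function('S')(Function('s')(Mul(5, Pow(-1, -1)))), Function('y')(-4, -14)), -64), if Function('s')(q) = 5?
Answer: Rational(-1707, 8) ≈ -213.38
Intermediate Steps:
Function('y')(c, Q) = Add(-54, Mul(6, Q), Mul(6, c)) (Function('y')(c, Q) = Mul(6, Add(Add(c, Q), -9)) = Mul(6, Add(Add(Q, c), -9)) = Mul(6, Add(-9, Q, c)) = Add(-54, Mul(6, Q), Mul(6, c)))
Function('S')(T) = Add(Rational(-9, 8), Mul(Rational(1, 8), Pow(T, 2)), Mul(Rational(17, 8), T)) (Function('S')(T) = Mul(Rational(1, 8), Add(Add(Pow(T, 2), Mul(17, T)), -9)) = Mul(Rational(1, 8), Add(-9, Pow(T, 2), Mul(17, T))) = Add(Rational(-9, 8), Mul(Rational(1, 8), Pow(T, 2)), Mul(Rational(17, 8), T)))
Add(Add(Function('S')(Function('s')(Mul(5, Pow(-1, -1)))), Function('y')(-4, -14)), -64) = Add(Add(Add(Rational(-9, 8), Mul(Rational(1, 8), Pow(5, 2)), Mul(Rational(17, 8), 5)), Add(-54, Mul(6, -14), Mul(6, -4))), -64) = Add(Add(Add(Rational(-9, 8), Mul(Rational(1, 8), 25), Rational(85, 8)), Add(-54, -84, -24)), -64) = Add(Add(Add(Rational(-9, 8), Rational(25, 8), Rational(85, 8)), -162), -64) = Add(Add(Rational(101, 8), -162), -64) = Add(Rational(-1195, 8), -64) = Rational(-1707, 8)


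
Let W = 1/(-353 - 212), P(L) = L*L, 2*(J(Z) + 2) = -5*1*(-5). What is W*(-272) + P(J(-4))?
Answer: 250253/2260 ≈ 110.73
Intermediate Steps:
J(Z) = 21/2 (J(Z) = -2 + (-5*1*(-5))/2 = -2 + (-5*(-5))/2 = -2 + (½)*25 = -2 + 25/2 = 21/2)
P(L) = L²
W = -1/565 (W = 1/(-565) = -1/565 ≈ -0.0017699)
W*(-272) + P(J(-4)) = -1/565*(-272) + (21/2)² = 272/565 + 441/4 = 250253/2260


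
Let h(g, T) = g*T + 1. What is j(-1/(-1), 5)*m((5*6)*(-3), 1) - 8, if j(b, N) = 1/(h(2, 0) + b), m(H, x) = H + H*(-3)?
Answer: 82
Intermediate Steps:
m(H, x) = -2*H (m(H, x) = H - 3*H = -2*H)
h(g, T) = 1 + T*g (h(g, T) = T*g + 1 = 1 + T*g)
j(b, N) = 1/(1 + b) (j(b, N) = 1/((1 + 0*2) + b) = 1/((1 + 0) + b) = 1/(1 + b))
j(-1/(-1), 5)*m((5*6)*(-3), 1) - 8 = (-2*5*6*(-3))/(1 - 1/(-1)) - 8 = (-60*(-3))/(1 - 1*(-1)) - 8 = (-2*(-90))/(1 + 1) - 8 = 180/2 - 8 = (½)*180 - 8 = 90 - 8 = 82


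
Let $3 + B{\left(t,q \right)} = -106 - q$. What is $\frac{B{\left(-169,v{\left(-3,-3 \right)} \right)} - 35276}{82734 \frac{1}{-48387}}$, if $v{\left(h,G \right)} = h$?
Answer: $\frac{285338139}{13789} \approx 20693.0$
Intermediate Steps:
$B{\left(t,q \right)} = -109 - q$ ($B{\left(t,q \right)} = -3 - \left(106 + q\right) = -109 - q$)
$\frac{B{\left(-169,v{\left(-3,-3 \right)} \right)} - 35276}{82734 \frac{1}{-48387}} = \frac{\left(-109 - -3\right) - 35276}{82734 \frac{1}{-48387}} = \frac{\left(-109 + 3\right) - 35276}{82734 \left(- \frac{1}{48387}\right)} = \frac{-106 - 35276}{- \frac{27578}{16129}} = \left(-35382\right) \left(- \frac{16129}{27578}\right) = \frac{285338139}{13789}$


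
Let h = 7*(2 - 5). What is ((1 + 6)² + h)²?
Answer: 784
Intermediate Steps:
h = -21 (h = 7*(-3) = -21)
((1 + 6)² + h)² = ((1 + 6)² - 21)² = (7² - 21)² = (49 - 21)² = 28² = 784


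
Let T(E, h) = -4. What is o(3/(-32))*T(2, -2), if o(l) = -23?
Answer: 92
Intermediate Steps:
o(3/(-32))*T(2, -2) = -23*(-4) = 92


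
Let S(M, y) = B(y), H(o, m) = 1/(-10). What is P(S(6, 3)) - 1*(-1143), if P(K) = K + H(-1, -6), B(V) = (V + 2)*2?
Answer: 11529/10 ≈ 1152.9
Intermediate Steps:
H(o, m) = -1/10
B(V) = 4 + 2*V (B(V) = (2 + V)*2 = 4 + 2*V)
S(M, y) = 4 + 2*y
P(K) = -1/10 + K (P(K) = K - 1/10 = -1/10 + K)
P(S(6, 3)) - 1*(-1143) = (-1/10 + (4 + 2*3)) - 1*(-1143) = (-1/10 + (4 + 6)) + 1143 = (-1/10 + 10) + 1143 = 99/10 + 1143 = 11529/10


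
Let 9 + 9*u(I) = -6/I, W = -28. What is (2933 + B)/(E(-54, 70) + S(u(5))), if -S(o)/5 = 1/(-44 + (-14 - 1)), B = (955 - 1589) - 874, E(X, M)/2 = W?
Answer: -84075/3299 ≈ -25.485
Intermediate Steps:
E(X, M) = -56 (E(X, M) = 2*(-28) = -56)
u(I) = -1 - 2/(3*I) (u(I) = -1 + (-6/I)/9 = -1 - 2/(3*I))
B = -1508 (B = -634 - 874 = -1508)
S(o) = 5/59 (S(o) = -5/(-44 + (-14 - 1)) = -5/(-44 - 15) = -5/(-59) = -5*(-1/59) = 5/59)
(2933 + B)/(E(-54, 70) + S(u(5))) = (2933 - 1508)/(-56 + 5/59) = 1425/(-3299/59) = 1425*(-59/3299) = -84075/3299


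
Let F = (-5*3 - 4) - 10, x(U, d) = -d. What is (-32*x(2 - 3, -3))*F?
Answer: 2784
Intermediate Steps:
F = -29 (F = (-15 - 4) - 10 = -19 - 10 = -29)
(-32*x(2 - 3, -3))*F = -(-32)*(-3)*(-29) = -32*3*(-29) = -96*(-29) = 2784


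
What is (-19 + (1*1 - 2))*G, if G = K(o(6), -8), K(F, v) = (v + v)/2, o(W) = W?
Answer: 160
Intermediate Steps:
K(F, v) = v (K(F, v) = (2*v)*(½) = v)
G = -8
(-19 + (1*1 - 2))*G = (-19 + (1*1 - 2))*(-8) = (-19 + (1 - 2))*(-8) = (-19 - 1)*(-8) = -20*(-8) = 160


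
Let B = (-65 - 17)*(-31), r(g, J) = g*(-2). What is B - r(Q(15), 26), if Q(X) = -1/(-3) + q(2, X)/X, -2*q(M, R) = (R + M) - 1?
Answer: 12708/5 ≈ 2541.6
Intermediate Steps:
q(M, R) = 1/2 - M/2 - R/2 (q(M, R) = -((R + M) - 1)/2 = -((M + R) - 1)/2 = -(-1 + M + R)/2 = 1/2 - M/2 - R/2)
Q(X) = 1/3 + (-1/2 - X/2)/X (Q(X) = -1/(-3) + (1/2 - 1/2*2 - X/2)/X = -1*(-1/3) + (1/2 - 1 - X/2)/X = 1/3 + (-1/2 - X/2)/X)
r(g, J) = -2*g
B = 2542 (B = -82*(-31) = 2542)
B - r(Q(15), 26) = 2542 - (-2)*(1/6)*(-3 - 1*15)/15 = 2542 - (-2)*(1/6)*(1/15)*(-3 - 15) = 2542 - (-2)*(1/6)*(1/15)*(-18) = 2542 - (-2)*(-1)/5 = 2542 - 1*2/5 = 2542 - 2/5 = 12708/5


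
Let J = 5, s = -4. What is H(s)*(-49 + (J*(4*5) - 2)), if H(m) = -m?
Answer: 196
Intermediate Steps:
H(s)*(-49 + (J*(4*5) - 2)) = (-1*(-4))*(-49 + (5*(4*5) - 2)) = 4*(-49 + (5*20 - 2)) = 4*(-49 + (100 - 2)) = 4*(-49 + 98) = 4*49 = 196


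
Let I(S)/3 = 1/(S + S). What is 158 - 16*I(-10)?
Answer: 802/5 ≈ 160.40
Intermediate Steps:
I(S) = 3/(2*S) (I(S) = 3/(S + S) = 3/((2*S)) = 3*(1/(2*S)) = 3/(2*S))
158 - 16*I(-10) = 158 - 24/(-10) = 158 - 24*(-1)/10 = 158 - 16*(-3/20) = 158 + 12/5 = 802/5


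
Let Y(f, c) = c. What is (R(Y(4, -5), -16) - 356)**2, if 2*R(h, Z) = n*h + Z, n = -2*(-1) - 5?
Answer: 508369/4 ≈ 1.2709e+5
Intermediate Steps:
n = -3 (n = 2 - 5 = -3)
R(h, Z) = Z/2 - 3*h/2 (R(h, Z) = (-3*h + Z)/2 = (Z - 3*h)/2 = Z/2 - 3*h/2)
(R(Y(4, -5), -16) - 356)**2 = (((1/2)*(-16) - 3/2*(-5)) - 356)**2 = ((-8 + 15/2) - 356)**2 = (-1/2 - 356)**2 = (-713/2)**2 = 508369/4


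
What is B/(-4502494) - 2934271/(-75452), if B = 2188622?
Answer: 6523200832365/169861088644 ≈ 38.403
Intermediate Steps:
B/(-4502494) - 2934271/(-75452) = 2188622/(-4502494) - 2934271/(-75452) = 2188622*(-1/4502494) - 2934271*(-1/75452) = -1094311/2251247 + 2934271/75452 = 6523200832365/169861088644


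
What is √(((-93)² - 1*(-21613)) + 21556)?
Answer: √51818 ≈ 227.64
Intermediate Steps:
√(((-93)² - 1*(-21613)) + 21556) = √((8649 + 21613) + 21556) = √(30262 + 21556) = √51818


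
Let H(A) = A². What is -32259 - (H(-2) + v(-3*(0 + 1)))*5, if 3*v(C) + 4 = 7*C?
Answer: -96712/3 ≈ -32237.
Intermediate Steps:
v(C) = -4/3 + 7*C/3 (v(C) = -4/3 + (7*C)/3 = -4/3 + 7*C/3)
-32259 - (H(-2) + v(-3*(0 + 1)))*5 = -32259 - ((-2)² + (-4/3 + 7*(-3*(0 + 1))/3))*5 = -32259 - (4 + (-4/3 + 7*(-3*1)/3))*5 = -32259 - (4 + (-4/3 + (7/3)*(-3)))*5 = -32259 - (4 + (-4/3 - 7))*5 = -32259 - (4 - 25/3)*5 = -32259 - (-13)*5/3 = -32259 - 1*(-65/3) = -32259 + 65/3 = -96712/3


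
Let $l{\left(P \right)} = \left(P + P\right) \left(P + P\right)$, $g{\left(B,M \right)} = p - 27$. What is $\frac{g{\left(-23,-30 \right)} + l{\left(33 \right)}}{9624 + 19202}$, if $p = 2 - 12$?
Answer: $\frac{617}{4118} \approx 0.14983$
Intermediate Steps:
$p = -10$
$g{\left(B,M \right)} = -37$ ($g{\left(B,M \right)} = -10 - 27 = -37$)
$l{\left(P \right)} = 4 P^{2}$ ($l{\left(P \right)} = 2 P 2 P = 4 P^{2}$)
$\frac{g{\left(-23,-30 \right)} + l{\left(33 \right)}}{9624 + 19202} = \frac{-37 + 4 \cdot 33^{2}}{9624 + 19202} = \frac{-37 + 4 \cdot 1089}{28826} = \left(-37 + 4356\right) \frac{1}{28826} = 4319 \cdot \frac{1}{28826} = \frac{617}{4118}$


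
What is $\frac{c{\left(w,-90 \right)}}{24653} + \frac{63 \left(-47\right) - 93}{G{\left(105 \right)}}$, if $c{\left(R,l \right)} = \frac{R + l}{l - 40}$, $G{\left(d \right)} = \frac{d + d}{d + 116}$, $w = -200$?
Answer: $- \frac{36051486106}{11217115} \approx -3214.0$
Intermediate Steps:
$G{\left(d \right)} = \frac{2 d}{116 + d}$
$c{\left(R,l \right)} = \frac{R + l}{-40 + l}$
$\frac{c{\left(w,-90 \right)}}{24653} + \frac{63 \left(-47\right) - 93}{G{\left(105 \right)}} = \frac{\frac{1}{-40 - 90} \left(-200 - 90\right)}{24653} + \frac{63 \left(-47\right) - 93}{2 \cdot 105 \frac{1}{116 + 105}} = \frac{1}{-130} \left(-290\right) \frac{1}{24653} + \frac{-2961 - 93}{2 \cdot 105 \cdot \frac{1}{221}} = \left(- \frac{1}{130}\right) \left(-290\right) \frac{1}{24653} - \frac{3054}{2 \cdot 105 \cdot \frac{1}{221}} = \frac{29}{13} \cdot \frac{1}{24653} - \frac{3054}{\frac{210}{221}} = \frac{29}{320489} - \frac{112489}{35} = - \frac{36051486106}{11217115}$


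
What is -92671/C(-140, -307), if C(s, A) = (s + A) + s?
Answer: 92671/587 ≈ 157.87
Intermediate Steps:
C(s, A) = A + 2*s (C(s, A) = (A + s) + s = A + 2*s)
-92671/C(-140, -307) = -92671/(-307 + 2*(-140)) = -92671/(-307 - 280) = -92671/(-587) = -92671*(-1/587) = 92671/587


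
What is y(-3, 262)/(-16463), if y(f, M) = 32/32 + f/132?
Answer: -43/724372 ≈ -5.9362e-5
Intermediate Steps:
y(f, M) = 1 + f/132 (y(f, M) = 32*(1/32) + f*(1/132) = 1 + f/132)
y(-3, 262)/(-16463) = (1 + (1/132)*(-3))/(-16463) = (1 - 1/44)*(-1/16463) = (43/44)*(-1/16463) = -43/724372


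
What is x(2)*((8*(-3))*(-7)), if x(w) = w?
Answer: 336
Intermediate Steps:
x(2)*((8*(-3))*(-7)) = 2*((8*(-3))*(-7)) = 2*(-24*(-7)) = 2*168 = 336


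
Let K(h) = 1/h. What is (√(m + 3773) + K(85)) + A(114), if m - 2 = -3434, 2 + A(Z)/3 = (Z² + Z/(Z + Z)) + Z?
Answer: 6685337/170 + √341 ≈ 39344.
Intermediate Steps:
A(Z) = -9/2 + 3*Z + 3*Z² (A(Z) = -6 + 3*((Z² + Z/(Z + Z)) + Z) = -6 + 3*((Z² + Z/((2*Z))) + Z) = -6 + 3*((Z² + (1/(2*Z))*Z) + Z) = -6 + 3*((Z² + ½) + Z) = -6 + 3*((½ + Z²) + Z) = -6 + 3*(½ + Z + Z²) = -6 + (3/2 + 3*Z + 3*Z²) = -9/2 + 3*Z + 3*Z²)
m = -3432 (m = 2 - 3434 = -3432)
(√(m + 3773) + K(85)) + A(114) = (√(-3432 + 3773) + 1/85) + (-9/2 + 3*114 + 3*114²) = (√341 + 1/85) + (-9/2 + 342 + 3*12996) = (1/85 + √341) + (-9/2 + 342 + 38988) = (1/85 + √341) + 78651/2 = 6685337/170 + √341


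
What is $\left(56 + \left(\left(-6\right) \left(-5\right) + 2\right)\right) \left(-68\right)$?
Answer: $-5984$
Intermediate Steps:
$\left(56 + \left(\left(-6\right) \left(-5\right) + 2\right)\right) \left(-68\right) = \left(56 + \left(30 + 2\right)\right) \left(-68\right) = \left(56 + 32\right) \left(-68\right) = 88 \left(-68\right) = -5984$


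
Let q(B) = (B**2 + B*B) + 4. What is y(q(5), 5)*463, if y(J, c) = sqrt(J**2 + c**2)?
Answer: 463*sqrt(2941) ≈ 25109.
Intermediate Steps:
q(B) = 4 + 2*B**2 (q(B) = (B**2 + B**2) + 4 = 2*B**2 + 4 = 4 + 2*B**2)
y(q(5), 5)*463 = sqrt((4 + 2*5**2)**2 + 5**2)*463 = sqrt((4 + 2*25)**2 + 25)*463 = sqrt((4 + 50)**2 + 25)*463 = sqrt(54**2 + 25)*463 = sqrt(2916 + 25)*463 = sqrt(2941)*463 = 463*sqrt(2941)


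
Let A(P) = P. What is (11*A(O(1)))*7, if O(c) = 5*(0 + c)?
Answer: 385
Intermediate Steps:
O(c) = 5*c
(11*A(O(1)))*7 = (11*(5*1))*7 = (11*5)*7 = 55*7 = 385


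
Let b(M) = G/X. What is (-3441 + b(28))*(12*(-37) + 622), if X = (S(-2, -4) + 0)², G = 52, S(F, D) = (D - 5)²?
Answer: -4018590122/6561 ≈ -6.1250e+5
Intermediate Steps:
S(F, D) = (-5 + D)²
X = 6561 (X = ((-5 - 4)² + 0)² = ((-9)² + 0)² = (81 + 0)² = 81² = 6561)
b(M) = 52/6561
(-3441 + b(28))*(12*(-37) + 622) = (-3441 + 52/6561)*(12*(-37) + 622) = -22576349*(-444 + 622)/6561 = -22576349/6561*178 = -4018590122/6561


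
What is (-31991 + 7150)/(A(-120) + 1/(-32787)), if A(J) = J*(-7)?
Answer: -814461867/27541079 ≈ -29.573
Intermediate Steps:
A(J) = -7*J
(-31991 + 7150)/(A(-120) + 1/(-32787)) = (-31991 + 7150)/(-7*(-120) + 1/(-32787)) = -24841/(840 - 1/32787) = -24841/27541079/32787 = -24841*32787/27541079 = -814461867/27541079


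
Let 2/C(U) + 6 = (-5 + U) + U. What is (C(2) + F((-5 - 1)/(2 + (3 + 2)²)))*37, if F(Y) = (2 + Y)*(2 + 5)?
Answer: 28342/63 ≈ 449.87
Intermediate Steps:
C(U) = 2/(-11 + 2*U) (C(U) = 2/(-6 + ((-5 + U) + U)) = 2/(-6 + (-5 + 2*U)) = 2/(-11 + 2*U))
F(Y) = 14 + 7*Y (F(Y) = (2 + Y)*7 = 14 + 7*Y)
(C(2) + F((-5 - 1)/(2 + (3 + 2)²)))*37 = (2/(-11 + 2*2) + (14 + 7*((-5 - 1)/(2 + (3 + 2)²))))*37 = (2/(-11 + 4) + (14 + 7*(-6/(2 + 5²))))*37 = (2/(-7) + (14 + 7*(-6/(2 + 25))))*37 = (2*(-⅐) + (14 + 7*(-6/27)))*37 = (-2/7 + (14 + 7*(-6*1/27)))*37 = (-2/7 + (14 + 7*(-2/9)))*37 = (-2/7 + (14 - 14/9))*37 = (-2/7 + 112/9)*37 = (766/63)*37 = 28342/63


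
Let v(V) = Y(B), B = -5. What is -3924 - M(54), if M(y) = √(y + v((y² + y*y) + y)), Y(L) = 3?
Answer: -3924 - √57 ≈ -3931.6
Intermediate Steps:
v(V) = 3
M(y) = √(3 + y) (M(y) = √(y + 3) = √(3 + y))
-3924 - M(54) = -3924 - √(3 + 54) = -3924 - √57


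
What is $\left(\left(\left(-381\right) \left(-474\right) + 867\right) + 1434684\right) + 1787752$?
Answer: $3403897$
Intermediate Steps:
$\left(\left(\left(-381\right) \left(-474\right) + 867\right) + 1434684\right) + 1787752 = \left(\left(180594 + 867\right) + 1434684\right) + 1787752 = \left(181461 + 1434684\right) + 1787752 = 1616145 + 1787752 = 3403897$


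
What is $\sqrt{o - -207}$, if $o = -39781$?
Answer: $i \sqrt{39574} \approx 198.93 i$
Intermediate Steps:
$\sqrt{o - -207} = \sqrt{-39781 - -207} = \sqrt{-39781 + 207} = \sqrt{-39574} = i \sqrt{39574}$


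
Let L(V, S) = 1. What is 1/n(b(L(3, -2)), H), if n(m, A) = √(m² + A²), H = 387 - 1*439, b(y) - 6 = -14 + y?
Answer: √2753/2753 ≈ 0.019059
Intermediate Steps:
b(y) = -8 + y (b(y) = 6 + (-14 + y) = -8 + y)
H = -52 (H = 387 - 439 = -52)
n(m, A) = √(A² + m²)
1/n(b(L(3, -2)), H) = 1/(√((-52)² + (-8 + 1)²)) = 1/(√(2704 + (-7)²)) = 1/(√(2704 + 49)) = 1/(√2753) = √2753/2753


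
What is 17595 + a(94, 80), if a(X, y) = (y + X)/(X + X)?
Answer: 1654017/94 ≈ 17596.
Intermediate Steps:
a(X, y) = (X + y)/(2*X) (a(X, y) = (X + y)/((2*X)) = (X + y)*(1/(2*X)) = (X + y)/(2*X))
17595 + a(94, 80) = 17595 + (1/2)*(94 + 80)/94 = 17595 + (1/2)*(1/94)*174 = 17595 + 87/94 = 1654017/94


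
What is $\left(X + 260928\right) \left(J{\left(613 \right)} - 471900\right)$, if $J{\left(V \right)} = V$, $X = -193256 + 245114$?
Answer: $-147411975582$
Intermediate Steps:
$X = 51858$
$\left(X + 260928\right) \left(J{\left(613 \right)} - 471900\right) = \left(51858 + 260928\right) \left(613 - 471900\right) = 312786 \left(-471287\right) = -147411975582$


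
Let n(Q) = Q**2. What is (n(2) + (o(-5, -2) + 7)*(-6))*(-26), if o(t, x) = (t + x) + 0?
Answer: -104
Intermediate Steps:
o(t, x) = t + x
(n(2) + (o(-5, -2) + 7)*(-6))*(-26) = (2**2 + ((-5 - 2) + 7)*(-6))*(-26) = (4 + (-7 + 7)*(-6))*(-26) = (4 + 0*(-6))*(-26) = (4 + 0)*(-26) = 4*(-26) = -104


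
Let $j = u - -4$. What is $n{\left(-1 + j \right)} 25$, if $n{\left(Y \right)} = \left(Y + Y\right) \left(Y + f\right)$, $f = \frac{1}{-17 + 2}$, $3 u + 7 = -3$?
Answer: $\frac{20}{3} \approx 6.6667$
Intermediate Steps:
$u = - \frac{10}{3}$ ($u = - \frac{7}{3} + \frac{1}{3} \left(-3\right) = - \frac{7}{3} - 1 = - \frac{10}{3} \approx -3.3333$)
$j = \frac{2}{3}$ ($j = - \frac{10}{3} - -4 = - \frac{10}{3} + 4 = \frac{2}{3} \approx 0.66667$)
$f = - \frac{1}{15}$ ($f = \frac{1}{-15} = - \frac{1}{15} \approx -0.066667$)
$n{\left(Y \right)} = 2 Y \left(- \frac{1}{15} + Y\right)$ ($n{\left(Y \right)} = \left(Y + Y\right) \left(Y - \frac{1}{15}\right) = 2 Y \left(- \frac{1}{15} + Y\right)$)
$n{\left(-1 + j \right)} 25 = \frac{2 \left(-1 + \frac{2}{3}\right) \left(-1 + 15 \left(-1 + \frac{2}{3}\right)\right)}{15} \cdot 25 = \frac{2}{15} \left(- \frac{1}{3}\right) \left(-1 + 15 \left(- \frac{1}{3}\right)\right) 25 = \frac{2}{15} \left(- \frac{1}{3}\right) \left(-1 - 5\right) 25 = \frac{2}{15} \left(- \frac{1}{3}\right) \left(-6\right) 25 = \frac{4}{15} \cdot 25 = \frac{20}{3}$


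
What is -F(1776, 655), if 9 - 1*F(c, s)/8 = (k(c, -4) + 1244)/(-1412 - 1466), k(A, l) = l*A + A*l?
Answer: -51752/1439 ≈ -35.964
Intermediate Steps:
k(A, l) = 2*A*l (k(A, l) = A*l + A*l = 2*A*l)
F(c, s) = 108584/1439 - 32*c/1439 (F(c, s) = 72 - 8*(2*c*(-4) + 1244)/(-1412 - 1466) = 72 - 8*(-8*c + 1244)/(-2878) = 72 - 8*(1244 - 8*c)*(-1)/2878 = 72 - 8*(-622/1439 + 4*c/1439) = 72 + (4976/1439 - 32*c/1439) = 108584/1439 - 32*c/1439)
-F(1776, 655) = -(108584/1439 - 32/1439*1776) = -(108584/1439 - 56832/1439) = -1*51752/1439 = -51752/1439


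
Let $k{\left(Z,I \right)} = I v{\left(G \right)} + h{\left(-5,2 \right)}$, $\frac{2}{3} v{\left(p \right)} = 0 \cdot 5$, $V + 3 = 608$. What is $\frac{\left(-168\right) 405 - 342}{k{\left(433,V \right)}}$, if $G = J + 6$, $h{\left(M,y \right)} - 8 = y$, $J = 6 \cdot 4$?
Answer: $- \frac{34191}{5} \approx -6838.2$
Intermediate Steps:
$V = 605$ ($V = -3 + 608 = 605$)
$J = 24$
$h{\left(M,y \right)} = 8 + y$
$G = 30$ ($G = 24 + 6 = 30$)
$v{\left(p \right)} = 0$ ($v{\left(p \right)} = \frac{3 \cdot 0 \cdot 5}{2} = \frac{3}{2} \cdot 0 = 0$)
$k{\left(Z,I \right)} = 10$ ($k{\left(Z,I \right)} = I 0 + \left(8 + 2\right) = 0 + 10 = 10$)
$\frac{\left(-168\right) 405 - 342}{k{\left(433,V \right)}} = \frac{\left(-168\right) 405 - 342}{10} = \left(-68040 - 342\right) \frac{1}{10} = \left(-68382\right) \frac{1}{10} = - \frac{34191}{5}$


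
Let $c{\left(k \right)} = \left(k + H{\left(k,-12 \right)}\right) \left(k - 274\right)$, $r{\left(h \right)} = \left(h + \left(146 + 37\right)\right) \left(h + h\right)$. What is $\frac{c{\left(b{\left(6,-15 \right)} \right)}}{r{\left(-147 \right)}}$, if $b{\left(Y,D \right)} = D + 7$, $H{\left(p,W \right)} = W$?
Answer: $- \frac{235}{441} \approx -0.53288$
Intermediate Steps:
$b{\left(Y,D \right)} = 7 + D$
$r{\left(h \right)} = 2 h \left(183 + h\right)$ ($r{\left(h \right)} = \left(h + 183\right) 2 h = \left(183 + h\right) 2 h = 2 h \left(183 + h\right)$)
$c{\left(k \right)} = \left(-274 + k\right) \left(-12 + k\right)$ ($c{\left(k \right)} = \left(k - 12\right) \left(k - 274\right) = \left(-12 + k\right) \left(-274 + k\right) = \left(-274 + k\right) \left(-12 + k\right)$)
$\frac{c{\left(b{\left(6,-15 \right)} \right)}}{r{\left(-147 \right)}} = \frac{3288 + \left(7 - 15\right)^{2} - 286 \left(7 - 15\right)}{2 \left(-147\right) \left(183 - 147\right)} = \frac{3288 + \left(-8\right)^{2} - -2288}{2 \left(-147\right) 36} = \frac{3288 + 64 + 2288}{-10584} = 5640 \left(- \frac{1}{10584}\right) = - \frac{235}{441}$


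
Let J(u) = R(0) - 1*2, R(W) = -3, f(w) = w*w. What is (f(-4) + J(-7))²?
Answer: 121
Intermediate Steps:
f(w) = w²
J(u) = -5 (J(u) = -3 - 1*2 = -3 - 2 = -5)
(f(-4) + J(-7))² = ((-4)² - 5)² = (16 - 5)² = 11² = 121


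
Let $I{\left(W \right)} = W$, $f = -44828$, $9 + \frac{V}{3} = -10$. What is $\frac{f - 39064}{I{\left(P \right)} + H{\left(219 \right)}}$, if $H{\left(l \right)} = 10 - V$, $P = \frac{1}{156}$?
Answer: $- \frac{13087152}{10453} \approx -1252.0$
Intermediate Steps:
$V = -57$ ($V = -27 + 3 \left(-10\right) = -27 - 30 = -57$)
$P = \frac{1}{156} \approx 0.0064103$
$H{\left(l \right)} = 67$ ($H{\left(l \right)} = 10 - -57 = 10 + 57 = 67$)
$\frac{f - 39064}{I{\left(P \right)} + H{\left(219 \right)}} = \frac{-44828 - 39064}{\frac{1}{156} + 67} = - \frac{83892}{\frac{10453}{156}} = \left(-83892\right) \frac{156}{10453} = - \frac{13087152}{10453}$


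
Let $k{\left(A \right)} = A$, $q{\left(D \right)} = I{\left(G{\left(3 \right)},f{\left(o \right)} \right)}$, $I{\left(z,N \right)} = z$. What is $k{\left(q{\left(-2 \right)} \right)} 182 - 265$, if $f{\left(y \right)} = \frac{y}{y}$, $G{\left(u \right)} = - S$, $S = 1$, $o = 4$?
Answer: $-447$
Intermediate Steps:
$G{\left(u \right)} = -1$ ($G{\left(u \right)} = \left(-1\right) 1 = -1$)
$f{\left(y \right)} = 1$
$q{\left(D \right)} = -1$
$k{\left(q{\left(-2 \right)} \right)} 182 - 265 = \left(-1\right) 182 - 265 = -182 - 265 = -447$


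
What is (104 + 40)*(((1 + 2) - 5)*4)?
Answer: -1152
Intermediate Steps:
(104 + 40)*(((1 + 2) - 5)*4) = 144*((3 - 5)*4) = 144*(-2*4) = 144*(-8) = -1152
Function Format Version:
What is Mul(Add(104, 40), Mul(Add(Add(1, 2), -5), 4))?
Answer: -1152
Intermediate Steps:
Mul(Add(104, 40), Mul(Add(Add(1, 2), -5), 4)) = Mul(144, Mul(Add(3, -5), 4)) = Mul(144, Mul(-2, 4)) = Mul(144, -8) = -1152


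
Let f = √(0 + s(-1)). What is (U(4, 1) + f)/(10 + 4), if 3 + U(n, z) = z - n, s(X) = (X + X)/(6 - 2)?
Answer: -3/7 + I*√2/28 ≈ -0.42857 + 0.050508*I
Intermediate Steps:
s(X) = X/2 (s(X) = (2*X)/4 = (2*X)*(¼) = X/2)
f = I*√2/2 (f = √(0 + (½)*(-1)) = √(0 - ½) = √(-½) = I*√2/2 ≈ 0.70711*I)
U(n, z) = -3 + z - n (U(n, z) = -3 + (z - n) = -3 + z - n)
(U(4, 1) + f)/(10 + 4) = ((-3 + 1 - 1*4) + I*√2/2)/(10 + 4) = ((-3 + 1 - 4) + I*√2/2)/14 = (-6 + I*√2/2)/14 = -3/7 + I*√2/28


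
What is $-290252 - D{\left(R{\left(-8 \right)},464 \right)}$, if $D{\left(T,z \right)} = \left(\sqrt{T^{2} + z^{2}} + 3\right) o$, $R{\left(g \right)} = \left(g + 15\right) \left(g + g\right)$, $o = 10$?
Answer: $-290282 - 160 \sqrt{890} \approx -2.9506 \cdot 10^{5}$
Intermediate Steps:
$R{\left(g \right)} = 2 g \left(15 + g\right)$ ($R{\left(g \right)} = \left(15 + g\right) 2 g = 2 g \left(15 + g\right)$)
$D{\left(T,z \right)} = 30 + 10 \sqrt{T^{2} + z^{2}}$ ($D{\left(T,z \right)} = \left(\sqrt{T^{2} + z^{2}} + 3\right) 10 = \left(3 + \sqrt{T^{2} + z^{2}}\right) 10 = 30 + 10 \sqrt{T^{2} + z^{2}}$)
$-290252 - D{\left(R{\left(-8 \right)},464 \right)} = -290252 - \left(30 + 10 \sqrt{\left(2 \left(-8\right) \left(15 - 8\right)\right)^{2} + 464^{2}}\right) = -290252 - \left(30 + 10 \sqrt{\left(2 \left(-8\right) 7\right)^{2} + 215296}\right) = -290252 - \left(30 + 10 \sqrt{\left(-112\right)^{2} + 215296}\right) = -290252 - \left(30 + 10 \sqrt{12544 + 215296}\right) = -290252 - \left(30 + 10 \sqrt{227840}\right) = -290252 - \left(30 + 10 \cdot 16 \sqrt{890}\right) = -290252 - \left(30 + 160 \sqrt{890}\right) = -290282 - 160 \sqrt{890}$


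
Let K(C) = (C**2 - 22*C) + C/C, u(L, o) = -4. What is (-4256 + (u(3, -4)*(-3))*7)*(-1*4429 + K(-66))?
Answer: -5757360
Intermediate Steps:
K(C) = 1 + C**2 - 22*C (K(C) = (C**2 - 22*C) + 1 = 1 + C**2 - 22*C)
(-4256 + (u(3, -4)*(-3))*7)*(-1*4429 + K(-66)) = (-4256 - 4*(-3)*7)*(-1*4429 + (1 + (-66)**2 - 22*(-66))) = (-4256 + 12*7)*(-4429 + (1 + 4356 + 1452)) = (-4256 + 84)*(-4429 + 5809) = -4172*1380 = -5757360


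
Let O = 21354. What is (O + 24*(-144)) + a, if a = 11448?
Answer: 29346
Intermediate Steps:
(O + 24*(-144)) + a = (21354 + 24*(-144)) + 11448 = (21354 - 3456) + 11448 = 17898 + 11448 = 29346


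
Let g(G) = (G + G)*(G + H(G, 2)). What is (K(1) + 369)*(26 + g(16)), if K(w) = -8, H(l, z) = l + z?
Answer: 402154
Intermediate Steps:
g(G) = 2*G*(2 + 2*G) (g(G) = (G + G)*(G + (G + 2)) = (2*G)*(G + (2 + G)) = (2*G)*(2 + 2*G) = 2*G*(2 + 2*G))
(K(1) + 369)*(26 + g(16)) = (-8 + 369)*(26 + 4*16*(1 + 16)) = 361*(26 + 4*16*17) = 361*(26 + 1088) = 361*1114 = 402154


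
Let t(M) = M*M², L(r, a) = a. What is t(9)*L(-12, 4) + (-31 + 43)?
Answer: 2928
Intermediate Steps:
t(M) = M³
t(9)*L(-12, 4) + (-31 + 43) = 9³*4 + (-31 + 43) = 729*4 + 12 = 2916 + 12 = 2928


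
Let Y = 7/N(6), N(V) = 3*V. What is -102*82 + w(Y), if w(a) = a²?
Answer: -2709887/324 ≈ -8363.8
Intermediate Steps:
Y = 7/18 (Y = 7/((3*6)) = 7/18 ≈ 0.38889)
-102*82 + w(Y) = -102*82 + (7/18)² = -8364 + 49/324 = -2709887/324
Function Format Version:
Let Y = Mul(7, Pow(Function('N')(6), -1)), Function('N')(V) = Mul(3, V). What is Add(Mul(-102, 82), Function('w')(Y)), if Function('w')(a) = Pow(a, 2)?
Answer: Rational(-2709887, 324) ≈ -8363.8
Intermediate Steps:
Y = Rational(7, 18) (Y = Mul(7, Pow(Mul(3, 6), -1)) = Mul(7, Pow(18, -1)) = Mul(7, Rational(1, 18)) = Rational(7, 18) ≈ 0.38889)
Add(Mul(-102, 82), Function('w')(Y)) = Add(Mul(-102, 82), Pow(Rational(7, 18), 2)) = Add(-8364, Rational(49, 324)) = Rational(-2709887, 324)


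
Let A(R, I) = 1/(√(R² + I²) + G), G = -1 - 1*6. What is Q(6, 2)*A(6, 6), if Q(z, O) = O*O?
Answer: 28/23 + 24*√2/23 ≈ 2.6931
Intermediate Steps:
G = -7 (G = -1 - 6 = -7)
Q(z, O) = O²
A(R, I) = 1/(-7 + √(I² + R²)) (A(R, I) = 1/(√(R² + I²) - 7) = 1/(√(I² + R²) - 7) = 1/(-7 + √(I² + R²)))
Q(6, 2)*A(6, 6) = 2²/(-7 + √(6² + 6²)) = 4/(-7 + √(36 + 36)) = 4/(-7 + √72) = 4/(-7 + 6*√2)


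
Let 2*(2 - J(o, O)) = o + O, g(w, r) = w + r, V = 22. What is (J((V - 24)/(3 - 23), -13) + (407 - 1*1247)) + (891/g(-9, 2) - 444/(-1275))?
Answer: -11406001/11900 ≈ -958.49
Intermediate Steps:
g(w, r) = r + w
J(o, O) = 2 - O/2 - o/2 (J(o, O) = 2 - (o + O)/2 = 2 - (O + o)/2 = 2 + (-O/2 - o/2) = 2 - O/2 - o/2)
(J((V - 24)/(3 - 23), -13) + (407 - 1*1247)) + (891/g(-9, 2) - 444/(-1275)) = ((2 - 1/2*(-13) - (22 - 24)/(2*(3 - 23))) + (407 - 1*1247)) + (891/(2 - 9) - 444/(-1275)) = ((2 + 13/2 - (-1)/(-20)) + (407 - 1247)) + (891/(-7) - 444*(-1/1275)) = ((2 + 13/2 - (-1)*(-1)/20) - 840) + (891*(-1/7) + 148/425) = ((2 + 13/2 - 1/2*1/10) - 840) + (-891/7 + 148/425) = ((2 + 13/2 - 1/20) - 840) - 377639/2975 = (169/20 - 840) - 377639/2975 = -16631/20 - 377639/2975 = -11406001/11900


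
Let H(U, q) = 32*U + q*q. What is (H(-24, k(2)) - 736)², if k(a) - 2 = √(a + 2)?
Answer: 2214144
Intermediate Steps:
k(a) = 2 + √(2 + a) (k(a) = 2 + √(a + 2) = 2 + √(2 + a))
H(U, q) = q² + 32*U (H(U, q) = 32*U + q² = q² + 32*U)
(H(-24, k(2)) - 736)² = (((2 + √(2 + 2))² + 32*(-24)) - 736)² = (((2 + √4)² - 768) - 736)² = (((2 + 2)² - 768) - 736)² = ((4² - 768) - 736)² = ((16 - 768) - 736)² = (-752 - 736)² = (-1488)² = 2214144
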